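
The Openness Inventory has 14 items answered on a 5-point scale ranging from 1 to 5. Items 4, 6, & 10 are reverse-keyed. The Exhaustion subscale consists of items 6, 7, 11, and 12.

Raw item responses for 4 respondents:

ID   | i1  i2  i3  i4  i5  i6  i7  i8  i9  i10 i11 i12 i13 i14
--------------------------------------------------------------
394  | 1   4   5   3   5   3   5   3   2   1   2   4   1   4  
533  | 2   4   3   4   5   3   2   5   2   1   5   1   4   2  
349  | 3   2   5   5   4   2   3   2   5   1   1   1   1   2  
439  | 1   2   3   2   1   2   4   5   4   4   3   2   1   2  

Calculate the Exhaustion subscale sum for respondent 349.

Respondent 349 raw: 3, 2, 5, 5, 4, 2, 3, 2, 5, 1, 1, 1, 1, 2.
Exhaustion items: 6, 7, 11, 12.
Reverse-coded (reverse-coded value = 6 − response):
  item 6: 6 − 2 = 4
  item 7: 3
  item 11: 1
  item 12: 1
Sum = 4 + 3 + 1 + 1 = 9

9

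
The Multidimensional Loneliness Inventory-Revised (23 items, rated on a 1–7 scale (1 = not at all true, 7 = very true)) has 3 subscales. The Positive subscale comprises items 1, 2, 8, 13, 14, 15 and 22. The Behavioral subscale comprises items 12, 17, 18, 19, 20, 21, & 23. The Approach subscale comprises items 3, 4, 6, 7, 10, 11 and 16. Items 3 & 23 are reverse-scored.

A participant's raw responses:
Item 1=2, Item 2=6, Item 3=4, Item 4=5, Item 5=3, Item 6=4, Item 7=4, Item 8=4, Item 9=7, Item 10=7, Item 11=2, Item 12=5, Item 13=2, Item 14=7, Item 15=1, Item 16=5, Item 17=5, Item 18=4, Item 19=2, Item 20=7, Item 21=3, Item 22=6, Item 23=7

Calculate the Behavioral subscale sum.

Behavioral items: 12, 17, 18, 19, 20, 21, 23.
Of these, item 23 is reverse-scored; on a 1–7 scale, reversed = 8 − raw.
  item 12: 5
  item 17: 5
  item 18: 4
  item 19: 2
  item 20: 7
  item 21: 3
  item 23: 8 − 7 = 1
Sum = 5 + 5 + 4 + 2 + 7 + 3 + 1 = 27

27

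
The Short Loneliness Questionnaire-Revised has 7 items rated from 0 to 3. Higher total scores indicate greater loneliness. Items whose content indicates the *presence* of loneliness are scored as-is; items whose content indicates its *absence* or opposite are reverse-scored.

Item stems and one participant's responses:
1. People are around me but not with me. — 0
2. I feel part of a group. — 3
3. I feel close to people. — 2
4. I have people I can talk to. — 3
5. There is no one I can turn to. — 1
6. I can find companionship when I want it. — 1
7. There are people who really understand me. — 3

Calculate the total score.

4

Items 2, 3, 4, 6, 7 describe the absence/opposite of loneliness → reverse-score.
reversed = (0+3) − raw = 3 − raw.
  item 1: 0
  item 2: 3 − 3 = 0
  item 3: 3 − 2 = 1
  item 4: 3 − 3 = 0
  item 5: 1
  item 6: 3 − 1 = 2
  item 7: 3 − 3 = 0
Total = 0 + 0 + 1 + 0 + 1 + 2 + 0 = 4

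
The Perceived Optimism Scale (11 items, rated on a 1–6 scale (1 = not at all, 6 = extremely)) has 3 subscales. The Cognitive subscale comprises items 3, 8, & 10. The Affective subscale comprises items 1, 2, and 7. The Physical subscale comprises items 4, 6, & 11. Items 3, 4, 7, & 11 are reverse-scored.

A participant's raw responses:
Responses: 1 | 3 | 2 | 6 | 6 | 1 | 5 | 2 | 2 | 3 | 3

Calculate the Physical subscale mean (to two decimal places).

Physical items: 4, 6, 11.
Of these, items 4 & 11 are reverse-scored; on a 1–6 scale, reversed = 7 − raw.
  item 4: 7 − 6 = 1
  item 6: 1
  item 11: 7 − 3 = 4
Sum = 1 + 1 + 4 = 6
Mean = 6 / 3 = 2.00

2.00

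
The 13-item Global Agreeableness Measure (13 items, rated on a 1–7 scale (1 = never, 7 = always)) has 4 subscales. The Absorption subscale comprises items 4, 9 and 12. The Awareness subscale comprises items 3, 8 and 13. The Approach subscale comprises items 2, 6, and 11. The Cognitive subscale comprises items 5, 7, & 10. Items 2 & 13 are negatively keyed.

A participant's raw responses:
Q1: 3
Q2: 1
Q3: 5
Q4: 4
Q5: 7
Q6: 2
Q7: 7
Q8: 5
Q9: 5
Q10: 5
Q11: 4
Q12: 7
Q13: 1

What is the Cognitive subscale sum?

Cognitive items: 5, 7, 10.
  item 5: 7
  item 7: 7
  item 10: 5
Sum = 7 + 7 + 5 = 19

19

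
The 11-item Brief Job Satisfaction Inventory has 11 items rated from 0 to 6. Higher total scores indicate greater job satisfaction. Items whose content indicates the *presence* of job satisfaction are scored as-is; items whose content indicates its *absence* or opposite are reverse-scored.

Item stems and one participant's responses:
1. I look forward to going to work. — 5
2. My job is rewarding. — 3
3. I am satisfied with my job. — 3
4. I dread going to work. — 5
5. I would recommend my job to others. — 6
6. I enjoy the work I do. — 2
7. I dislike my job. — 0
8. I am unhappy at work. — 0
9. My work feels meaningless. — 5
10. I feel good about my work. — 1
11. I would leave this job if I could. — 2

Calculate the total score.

38

Items 4, 7, 8, 9, 11 describe the absence/opposite of job satisfaction → reverse-score.
reverse-coded value = 6 − response.
  item 1: 5
  item 2: 3
  item 3: 3
  item 4: 6 − 5 = 1
  item 5: 6
  item 6: 2
  item 7: 6 − 0 = 6
  item 8: 6 − 0 = 6
  item 9: 6 − 5 = 1
  item 10: 1
  item 11: 6 − 2 = 4
Total = 5 + 3 + 3 + 1 + 6 + 2 + 6 + 6 + 1 + 1 + 4 = 38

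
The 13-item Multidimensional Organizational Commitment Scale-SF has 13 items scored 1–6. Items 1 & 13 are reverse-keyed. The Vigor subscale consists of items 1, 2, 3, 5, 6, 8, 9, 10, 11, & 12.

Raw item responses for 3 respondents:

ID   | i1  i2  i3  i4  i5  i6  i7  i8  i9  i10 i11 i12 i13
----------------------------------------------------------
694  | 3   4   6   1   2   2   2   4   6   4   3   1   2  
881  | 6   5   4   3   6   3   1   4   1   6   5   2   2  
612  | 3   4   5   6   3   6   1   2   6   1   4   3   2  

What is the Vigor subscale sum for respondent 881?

37

Respondent 881 raw: 6, 5, 4, 3, 6, 3, 1, 4, 1, 6, 5, 2, 2.
Vigor items: 1, 2, 3, 5, 6, 8, 9, 10, 11, 12.
Reverse-coded (reverse-coded value = 7 − response):
  item 1: 7 − 6 = 1
  item 2: 5
  item 3: 4
  item 5: 6
  item 6: 3
  item 8: 4
  item 9: 1
  item 10: 6
  item 11: 5
  item 12: 2
Sum = 1 + 5 + 4 + 6 + 3 + 4 + 1 + 6 + 5 + 2 = 37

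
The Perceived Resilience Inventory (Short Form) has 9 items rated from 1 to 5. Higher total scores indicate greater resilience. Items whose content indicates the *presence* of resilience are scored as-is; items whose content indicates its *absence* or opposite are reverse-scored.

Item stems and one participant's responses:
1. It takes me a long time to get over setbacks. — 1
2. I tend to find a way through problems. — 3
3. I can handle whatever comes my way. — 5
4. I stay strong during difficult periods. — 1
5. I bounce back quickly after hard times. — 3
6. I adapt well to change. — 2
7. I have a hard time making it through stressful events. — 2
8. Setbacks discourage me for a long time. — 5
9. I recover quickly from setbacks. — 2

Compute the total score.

Items 1, 7, 8 describe the absence/opposite of resilience → reverse-score.
reverse-coded value = 6 − response.
  item 1: 6 − 1 = 5
  item 2: 3
  item 3: 5
  item 4: 1
  item 5: 3
  item 6: 2
  item 7: 6 − 2 = 4
  item 8: 6 − 5 = 1
  item 9: 2
Total = 5 + 3 + 5 + 1 + 3 + 2 + 4 + 1 + 2 = 26

26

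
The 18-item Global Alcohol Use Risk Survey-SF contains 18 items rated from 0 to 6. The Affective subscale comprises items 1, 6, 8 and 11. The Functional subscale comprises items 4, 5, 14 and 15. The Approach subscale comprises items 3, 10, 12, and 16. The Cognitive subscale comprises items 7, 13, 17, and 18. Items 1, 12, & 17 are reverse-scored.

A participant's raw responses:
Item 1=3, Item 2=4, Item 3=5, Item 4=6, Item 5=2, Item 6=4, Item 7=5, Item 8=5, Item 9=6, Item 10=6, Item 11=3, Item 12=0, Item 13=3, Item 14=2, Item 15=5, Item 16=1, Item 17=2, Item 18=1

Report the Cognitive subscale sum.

13

Cognitive items: 7, 13, 17, 18.
Of these, item 17 is reverse-scored; reversed = (0+6) − raw = 6 − raw.
  item 7: 5
  item 13: 3
  item 17: 6 − 2 = 4
  item 18: 1
Sum = 5 + 3 + 4 + 1 = 13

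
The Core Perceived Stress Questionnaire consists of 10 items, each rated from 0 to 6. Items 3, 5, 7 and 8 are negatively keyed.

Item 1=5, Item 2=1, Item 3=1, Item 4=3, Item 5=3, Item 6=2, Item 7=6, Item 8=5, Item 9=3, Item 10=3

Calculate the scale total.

Raw sum = 32. Negatively keyed items: 3, 5, 7, 8; their raw sum = 15.
Each reversal replaces raw with 6 − raw, changing the total by 6 − 2·raw per item.
Total = 32 + 4·6 − 2·15 = 32 + 24 − 30 = 26

26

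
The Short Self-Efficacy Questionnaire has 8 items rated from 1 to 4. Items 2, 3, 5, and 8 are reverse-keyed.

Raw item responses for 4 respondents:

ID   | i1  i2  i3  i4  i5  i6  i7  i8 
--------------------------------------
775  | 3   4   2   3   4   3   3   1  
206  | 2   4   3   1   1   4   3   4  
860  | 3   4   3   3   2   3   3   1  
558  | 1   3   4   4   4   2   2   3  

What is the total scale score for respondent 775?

Respondent 775 raw: 3, 4, 2, 3, 4, 3, 3, 1.
Reverse-coded (on a 1–4 scale, reversed = 5 − raw):
  item 1: 3
  item 2: 5 − 4 = 1
  item 3: 5 − 2 = 3
  item 4: 3
  item 5: 5 − 4 = 1
  item 6: 3
  item 7: 3
  item 8: 5 − 1 = 4
Sum = 3 + 1 + 3 + 3 + 1 + 3 + 3 + 4 = 21

21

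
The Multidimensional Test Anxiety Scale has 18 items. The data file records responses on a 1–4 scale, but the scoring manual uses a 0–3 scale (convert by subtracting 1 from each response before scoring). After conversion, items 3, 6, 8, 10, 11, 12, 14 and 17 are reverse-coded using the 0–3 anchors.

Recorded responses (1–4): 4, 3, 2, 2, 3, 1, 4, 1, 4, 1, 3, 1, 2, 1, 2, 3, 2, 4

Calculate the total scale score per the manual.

Convert to 0–3: 3, 2, 1, 1, 2, 0, 3, 0, 3, 0, 2, 0, 1, 0, 1, 2, 1, 3
Reverse-coded (reverse-coded value = 3 − response):
  item 3: 3 − 1 = 2
  item 6: 3 − 0 = 3
  item 8: 3 − 0 = 3
  item 10: 3 − 0 = 3
  item 11: 3 − 2 = 1
  item 12: 3 − 0 = 3
  item 14: 3 − 0 = 3
  item 17: 3 − 1 = 2
Scored: 3, 2, 2, 1, 2, 3, 3, 3, 3, 3, 1, 3, 1, 3, 1, 2, 2, 3
Total = 41

41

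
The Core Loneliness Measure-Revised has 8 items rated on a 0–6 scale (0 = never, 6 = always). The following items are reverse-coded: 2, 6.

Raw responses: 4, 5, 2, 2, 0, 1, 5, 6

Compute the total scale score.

Reversing items 2 & 6 with 6 − raw:
Total = 4 + (6−5) + 2 + 2 + 0 + (6−1) + 5 + 6
      = 4 + 1 + 2 + 2 + 0 + 5 + 5 + 6 = 25

25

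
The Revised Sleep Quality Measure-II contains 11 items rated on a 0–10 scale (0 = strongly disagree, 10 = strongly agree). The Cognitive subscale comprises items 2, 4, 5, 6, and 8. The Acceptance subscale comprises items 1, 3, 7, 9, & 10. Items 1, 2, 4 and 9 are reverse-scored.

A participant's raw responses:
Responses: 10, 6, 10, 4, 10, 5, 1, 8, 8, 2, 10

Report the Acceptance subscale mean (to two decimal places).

3.00

Acceptance items: 1, 3, 7, 9, 10.
Of these, items 1 & 9 are reverse-scored; on a 0–10 scale, reversed = 10 − raw.
  item 1: 10 − 10 = 0
  item 3: 10
  item 7: 1
  item 9: 10 − 8 = 2
  item 10: 2
Sum = 0 + 10 + 1 + 2 + 2 = 15
Mean = 15 / 5 = 3.00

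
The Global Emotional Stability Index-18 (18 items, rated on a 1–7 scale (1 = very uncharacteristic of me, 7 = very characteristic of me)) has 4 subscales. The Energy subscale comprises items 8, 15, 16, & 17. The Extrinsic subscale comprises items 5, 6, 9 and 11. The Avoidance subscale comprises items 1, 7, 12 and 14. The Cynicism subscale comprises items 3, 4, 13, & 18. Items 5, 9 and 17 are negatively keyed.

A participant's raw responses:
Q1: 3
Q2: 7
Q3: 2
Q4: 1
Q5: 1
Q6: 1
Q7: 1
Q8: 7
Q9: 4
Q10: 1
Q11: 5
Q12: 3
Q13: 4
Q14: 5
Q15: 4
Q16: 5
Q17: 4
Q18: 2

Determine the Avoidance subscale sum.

Avoidance items: 1, 7, 12, 14.
  item 1: 3
  item 7: 1
  item 12: 3
  item 14: 5
Sum = 3 + 1 + 3 + 5 = 12

12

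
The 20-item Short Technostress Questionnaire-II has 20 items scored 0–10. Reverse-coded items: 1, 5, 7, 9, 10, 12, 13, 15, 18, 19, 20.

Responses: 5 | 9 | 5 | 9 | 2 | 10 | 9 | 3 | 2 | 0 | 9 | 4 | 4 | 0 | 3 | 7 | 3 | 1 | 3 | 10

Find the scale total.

122

Apply reverse scoring (on a 0–10 scale, reversed = 10 − raw):
  item 1: 10 − 5 = 5
  item 5: 10 − 2 = 8
  item 7: 10 − 9 = 1
  item 9: 10 − 2 = 8
  item 10: 10 − 0 = 10
  item 12: 10 − 4 = 6
  item 13: 10 − 4 = 6
  item 15: 10 − 3 = 7
  item 18: 10 − 1 = 9
  item 19: 10 − 3 = 7
  item 20: 10 − 10 = 0
After reverse-coding: 5, 9, 5, 9, 8, 10, 1, 3, 8, 10, 9, 6, 6, 0, 7, 7, 3, 9, 7, 0
Total = 5 + 9 + 5 + 9 + 8 + 10 + 1 + 3 + 8 + 10 + 9 + 6 + 6 + 0 + 7 + 7 + 3 + 9 + 7 + 0 = 122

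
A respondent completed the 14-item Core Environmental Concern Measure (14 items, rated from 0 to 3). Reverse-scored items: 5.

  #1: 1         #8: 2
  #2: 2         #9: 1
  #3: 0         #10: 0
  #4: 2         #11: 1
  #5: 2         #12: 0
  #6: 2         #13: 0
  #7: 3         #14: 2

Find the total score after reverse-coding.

Reversing item 5 with 3 − raw:
Total = 1 + 2 + 0 + 2 + (3−2) + 2 + 3 + 2 + 1 + 0 + 1 + 0 + 0 + 2
      = 1 + 2 + 0 + 2 + 1 + 2 + 3 + 2 + 1 + 0 + 1 + 0 + 0 + 2 = 17

17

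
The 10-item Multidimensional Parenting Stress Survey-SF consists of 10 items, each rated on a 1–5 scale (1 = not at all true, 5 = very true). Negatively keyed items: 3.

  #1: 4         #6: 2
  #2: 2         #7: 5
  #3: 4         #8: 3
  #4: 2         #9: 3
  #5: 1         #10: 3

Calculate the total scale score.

27

Raw sum = 29. Negatively keyed items: 3; their raw sum = 4.
Each reversal replaces raw with 6 − raw, changing the total by 6 − 2·raw per item.
Total = 29 + 1·6 − 2·4 = 29 + 6 − 8 = 27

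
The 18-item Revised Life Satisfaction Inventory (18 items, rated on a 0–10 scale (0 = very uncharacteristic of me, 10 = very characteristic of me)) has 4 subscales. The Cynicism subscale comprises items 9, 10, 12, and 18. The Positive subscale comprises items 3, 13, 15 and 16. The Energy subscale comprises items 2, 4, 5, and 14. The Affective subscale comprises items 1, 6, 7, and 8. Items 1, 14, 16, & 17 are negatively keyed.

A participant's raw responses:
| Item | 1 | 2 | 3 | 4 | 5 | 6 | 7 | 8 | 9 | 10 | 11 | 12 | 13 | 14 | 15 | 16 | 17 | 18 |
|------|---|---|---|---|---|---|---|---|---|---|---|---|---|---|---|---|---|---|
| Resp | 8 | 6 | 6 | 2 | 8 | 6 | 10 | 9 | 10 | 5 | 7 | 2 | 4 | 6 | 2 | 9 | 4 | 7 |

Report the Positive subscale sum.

Positive items: 3, 13, 15, 16.
Of these, item 16 is negatively keyed; on a 0–10 scale, reversed = 10 − raw.
  item 3: 6
  item 13: 4
  item 15: 2
  item 16: 10 − 9 = 1
Sum = 6 + 4 + 2 + 1 = 13

13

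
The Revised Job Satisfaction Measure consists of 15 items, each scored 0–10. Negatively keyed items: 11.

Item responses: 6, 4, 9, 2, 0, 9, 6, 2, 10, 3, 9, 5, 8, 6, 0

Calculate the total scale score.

Reverse-coded items (on a 0–10 scale, reversed = 10 − raw):
  item 11: 10 − 9 = 1
Scored responses: 6, 4, 9, 2, 0, 9, 6, 2, 10, 3, 1, 5, 8, 6, 0
Total = 6 + 4 + 9 + 2 + 0 + 9 + 6 + 2 + 10 + 3 + 1 + 5 + 8 + 6 + 0 = 71

71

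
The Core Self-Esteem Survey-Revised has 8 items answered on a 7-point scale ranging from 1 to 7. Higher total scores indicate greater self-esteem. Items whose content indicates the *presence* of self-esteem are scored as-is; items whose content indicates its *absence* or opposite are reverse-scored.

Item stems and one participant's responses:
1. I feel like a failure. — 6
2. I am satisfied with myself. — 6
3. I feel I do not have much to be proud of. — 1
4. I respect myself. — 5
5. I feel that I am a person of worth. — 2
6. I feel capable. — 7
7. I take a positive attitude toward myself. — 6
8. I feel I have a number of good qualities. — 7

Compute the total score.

42

Items 1, 3 describe the absence/opposite of self-esteem → reverse-score.
on a 1–7 scale, reversed = 8 − raw.
  item 1: 8 − 6 = 2
  item 2: 6
  item 3: 8 − 1 = 7
  item 4: 5
  item 5: 2
  item 6: 7
  item 7: 6
  item 8: 7
Total = 2 + 6 + 7 + 5 + 2 + 7 + 6 + 7 = 42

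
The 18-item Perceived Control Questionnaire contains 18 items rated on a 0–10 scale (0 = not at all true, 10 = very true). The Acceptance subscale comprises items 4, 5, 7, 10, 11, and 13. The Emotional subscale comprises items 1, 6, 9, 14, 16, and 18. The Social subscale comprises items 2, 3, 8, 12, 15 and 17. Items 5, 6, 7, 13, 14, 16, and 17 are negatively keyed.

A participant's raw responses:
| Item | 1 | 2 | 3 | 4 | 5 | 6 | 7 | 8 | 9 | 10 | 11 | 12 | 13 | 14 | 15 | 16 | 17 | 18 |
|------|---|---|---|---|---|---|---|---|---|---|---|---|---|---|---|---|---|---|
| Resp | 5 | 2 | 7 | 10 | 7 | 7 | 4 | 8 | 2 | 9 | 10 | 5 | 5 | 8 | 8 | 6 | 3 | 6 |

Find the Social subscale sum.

37

Social items: 2, 3, 8, 12, 15, 17.
Of these, item 17 is negatively keyed; reversed = (0+10) − raw = 10 − raw.
  item 2: 2
  item 3: 7
  item 8: 8
  item 12: 5
  item 15: 8
  item 17: 10 − 3 = 7
Sum = 2 + 7 + 8 + 5 + 8 + 7 = 37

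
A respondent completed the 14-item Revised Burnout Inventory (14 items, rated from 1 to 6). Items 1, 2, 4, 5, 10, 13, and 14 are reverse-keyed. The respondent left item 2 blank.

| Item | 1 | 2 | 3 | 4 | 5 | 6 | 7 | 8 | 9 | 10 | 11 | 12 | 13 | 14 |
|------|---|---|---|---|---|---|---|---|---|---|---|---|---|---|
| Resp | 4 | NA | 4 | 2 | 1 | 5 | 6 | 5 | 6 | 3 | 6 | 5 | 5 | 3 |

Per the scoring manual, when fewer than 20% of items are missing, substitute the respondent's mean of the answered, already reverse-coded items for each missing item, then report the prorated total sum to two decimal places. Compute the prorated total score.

65.69

Reverse-coded (on a 1–6 scale, reversed = 7 − raw):
  item 1: 7 − 4 = 3
  item 4: 7 − 2 = 5
  item 5: 7 − 1 = 6
  item 10: 7 − 3 = 4
  item 13: 7 − 5 = 2
  item 14: 7 − 3 = 4
Completed scored items (13 of 14): 3, 4, 5, 6, 5, 6, 5, 6, 4, 6, 5, 2, 4; sum = 61.
Person mean = 61 / 13 ≈ 4.6923
Prorated total = (61 / 13) × 14 = 65.69 (to 2 dp)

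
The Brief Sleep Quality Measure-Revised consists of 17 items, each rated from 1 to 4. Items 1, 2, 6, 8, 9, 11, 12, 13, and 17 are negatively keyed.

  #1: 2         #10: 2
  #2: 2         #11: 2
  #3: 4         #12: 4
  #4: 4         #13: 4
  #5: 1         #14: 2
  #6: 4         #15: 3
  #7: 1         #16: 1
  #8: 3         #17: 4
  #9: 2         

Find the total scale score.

Apply reverse scoring (on a 1–4 scale, reversed = 5 − raw):
  item 1: 5 − 2 = 3
  item 2: 5 − 2 = 3
  item 6: 5 − 4 = 1
  item 8: 5 − 3 = 2
  item 9: 5 − 2 = 3
  item 11: 5 − 2 = 3
  item 12: 5 − 4 = 1
  item 13: 5 − 4 = 1
  item 17: 5 − 4 = 1
Scored items: 3, 3, 4, 4, 1, 1, 1, 2, 3, 2, 3, 1, 1, 2, 3, 1, 1
Total = 3 + 3 + 4 + 4 + 1 + 1 + 1 + 2 + 3 + 2 + 3 + 1 + 1 + 2 + 3 + 1 + 1 = 36

36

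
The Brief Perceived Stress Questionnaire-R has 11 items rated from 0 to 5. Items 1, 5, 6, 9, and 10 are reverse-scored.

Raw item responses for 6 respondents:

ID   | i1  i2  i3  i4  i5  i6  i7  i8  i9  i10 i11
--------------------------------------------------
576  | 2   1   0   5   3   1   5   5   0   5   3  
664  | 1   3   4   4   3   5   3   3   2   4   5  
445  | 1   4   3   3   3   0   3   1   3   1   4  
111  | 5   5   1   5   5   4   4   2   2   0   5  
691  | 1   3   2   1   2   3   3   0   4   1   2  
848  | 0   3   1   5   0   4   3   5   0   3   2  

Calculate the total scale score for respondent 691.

25

Respondent 691 raw: 1, 3, 2, 1, 2, 3, 3, 0, 4, 1, 2.
Reverse-coded (reverse-coded value = 5 − response):
  item 1: 5 − 1 = 4
  item 2: 3
  item 3: 2
  item 4: 1
  item 5: 5 − 2 = 3
  item 6: 5 − 3 = 2
  item 7: 3
  item 8: 0
  item 9: 5 − 4 = 1
  item 10: 5 − 1 = 4
  item 11: 2
Sum = 4 + 3 + 2 + 1 + 3 + 2 + 3 + 0 + 1 + 4 + 2 = 25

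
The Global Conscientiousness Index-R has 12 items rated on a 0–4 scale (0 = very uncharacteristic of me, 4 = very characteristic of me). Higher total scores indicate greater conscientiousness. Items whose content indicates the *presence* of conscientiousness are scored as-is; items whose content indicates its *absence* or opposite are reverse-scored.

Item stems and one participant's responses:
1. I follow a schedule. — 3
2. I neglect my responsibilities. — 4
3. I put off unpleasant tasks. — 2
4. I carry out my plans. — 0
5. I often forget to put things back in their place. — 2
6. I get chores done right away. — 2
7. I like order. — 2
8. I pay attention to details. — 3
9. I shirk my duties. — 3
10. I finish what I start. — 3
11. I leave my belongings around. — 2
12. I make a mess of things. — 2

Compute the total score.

22

Items 2, 3, 5, 9, 11, 12 describe the absence/opposite of conscientiousness → reverse-score.
on a 0–4 scale, reversed = 4 − raw.
  item 1: 3
  item 2: 4 − 4 = 0
  item 3: 4 − 2 = 2
  item 4: 0
  item 5: 4 − 2 = 2
  item 6: 2
  item 7: 2
  item 8: 3
  item 9: 4 − 3 = 1
  item 10: 3
  item 11: 4 − 2 = 2
  item 12: 4 − 2 = 2
Total = 3 + 0 + 2 + 0 + 2 + 2 + 2 + 3 + 1 + 3 + 2 + 2 = 22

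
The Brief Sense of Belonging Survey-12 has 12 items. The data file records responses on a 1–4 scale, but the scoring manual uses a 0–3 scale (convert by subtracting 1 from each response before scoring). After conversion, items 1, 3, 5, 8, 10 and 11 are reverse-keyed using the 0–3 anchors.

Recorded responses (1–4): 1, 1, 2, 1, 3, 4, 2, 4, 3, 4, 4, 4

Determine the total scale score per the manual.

15

Convert to 0–3: 0, 0, 1, 0, 2, 3, 1, 3, 2, 3, 3, 3
Reverse-coded (reversed = (0+3) − raw = 3 − raw):
  item 1: 3 − 0 = 3
  item 3: 3 − 1 = 2
  item 5: 3 − 2 = 1
  item 8: 3 − 3 = 0
  item 10: 3 − 3 = 0
  item 11: 3 − 3 = 0
Scored: 3, 0, 2, 0, 1, 3, 1, 0, 2, 0, 0, 3
Total = 15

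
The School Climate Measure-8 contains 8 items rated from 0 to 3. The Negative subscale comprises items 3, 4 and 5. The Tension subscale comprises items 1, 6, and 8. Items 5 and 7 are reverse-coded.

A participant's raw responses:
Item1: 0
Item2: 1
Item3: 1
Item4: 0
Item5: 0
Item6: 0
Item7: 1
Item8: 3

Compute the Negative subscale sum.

4

Negative items: 3, 4, 5.
Of these, item 5 is reverse-coded; reversed = (0+3) − raw = 3 − raw.
  item 3: 1
  item 4: 0
  item 5: 3 − 0 = 3
Sum = 1 + 0 + 3 = 4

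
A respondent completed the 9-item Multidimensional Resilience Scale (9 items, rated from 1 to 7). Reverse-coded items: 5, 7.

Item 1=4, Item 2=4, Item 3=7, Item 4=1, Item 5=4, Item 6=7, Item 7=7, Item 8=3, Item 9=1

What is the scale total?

32

Raw sum = 38. Reverse-coded items: 5, 7; their raw sum = 11.
Each reversal replaces raw with 8 − raw, changing the total by 8 − 2·raw per item.
Total = 38 + 2·8 − 2·11 = 38 + 16 − 22 = 32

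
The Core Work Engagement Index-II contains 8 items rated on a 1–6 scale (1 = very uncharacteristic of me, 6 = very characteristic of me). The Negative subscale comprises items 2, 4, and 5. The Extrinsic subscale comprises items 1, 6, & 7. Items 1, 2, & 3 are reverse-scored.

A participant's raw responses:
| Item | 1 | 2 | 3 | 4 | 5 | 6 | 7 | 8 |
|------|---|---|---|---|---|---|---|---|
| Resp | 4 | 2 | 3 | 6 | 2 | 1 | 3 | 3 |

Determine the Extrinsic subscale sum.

7

Extrinsic items: 1, 6, 7.
Of these, item 1 is reverse-scored; on a 1–6 scale, reversed = 7 − raw.
  item 1: 7 − 4 = 3
  item 6: 1
  item 7: 3
Sum = 3 + 1 + 3 = 7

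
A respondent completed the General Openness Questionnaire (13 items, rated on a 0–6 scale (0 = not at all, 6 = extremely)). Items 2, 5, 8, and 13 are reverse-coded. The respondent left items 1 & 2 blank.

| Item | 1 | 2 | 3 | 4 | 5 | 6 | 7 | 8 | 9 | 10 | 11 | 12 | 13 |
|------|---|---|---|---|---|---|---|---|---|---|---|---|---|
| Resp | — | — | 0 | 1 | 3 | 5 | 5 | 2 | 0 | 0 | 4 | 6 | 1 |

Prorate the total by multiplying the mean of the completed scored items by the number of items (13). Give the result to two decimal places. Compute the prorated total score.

Reverse-coded (reversed = (0+6) − raw = 6 − raw):
  item 5: 6 − 3 = 3
  item 8: 6 − 2 = 4
  item 13: 6 − 1 = 5
Completed scored items (11 of 13): 0, 1, 3, 5, 5, 4, 0, 0, 4, 6, 5; sum = 33.
Person mean = 33 / 11 ≈ 3.0000
Prorated total = (33 / 11) × 13 = 39.00 (to 2 dp)

39.00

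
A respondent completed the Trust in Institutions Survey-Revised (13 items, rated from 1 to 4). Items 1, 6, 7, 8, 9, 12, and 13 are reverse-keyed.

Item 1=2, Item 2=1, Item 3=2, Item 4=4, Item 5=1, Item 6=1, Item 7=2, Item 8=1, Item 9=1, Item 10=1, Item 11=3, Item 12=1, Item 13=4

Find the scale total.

Apply reverse scoring (reverse-coded value = 5 − response):
  item 1: 5 − 2 = 3
  item 6: 5 − 1 = 4
  item 7: 5 − 2 = 3
  item 8: 5 − 1 = 4
  item 9: 5 − 1 = 4
  item 12: 5 − 1 = 4
  item 13: 5 − 4 = 1
Scored responses: 3, 1, 2, 4, 1, 4, 3, 4, 4, 1, 3, 4, 1
Total = 3 + 1 + 2 + 4 + 1 + 4 + 3 + 4 + 4 + 1 + 3 + 4 + 1 = 35

35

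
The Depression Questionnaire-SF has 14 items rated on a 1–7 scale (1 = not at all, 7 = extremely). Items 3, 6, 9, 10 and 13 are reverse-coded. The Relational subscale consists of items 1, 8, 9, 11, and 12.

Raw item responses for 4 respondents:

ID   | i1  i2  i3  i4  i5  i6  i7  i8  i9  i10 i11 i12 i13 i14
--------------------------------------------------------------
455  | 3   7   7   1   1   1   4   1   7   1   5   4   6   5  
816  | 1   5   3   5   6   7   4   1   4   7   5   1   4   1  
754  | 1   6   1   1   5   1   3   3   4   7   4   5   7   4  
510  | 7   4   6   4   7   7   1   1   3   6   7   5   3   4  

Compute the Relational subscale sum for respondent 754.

Respondent 754 raw: 1, 6, 1, 1, 5, 1, 3, 3, 4, 7, 4, 5, 7, 4.
Relational items: 1, 8, 9, 11, 12.
Reverse-coded (reversed = (1+7) − raw = 8 − raw):
  item 1: 1
  item 8: 3
  item 9: 8 − 4 = 4
  item 11: 4
  item 12: 5
Sum = 1 + 3 + 4 + 4 + 5 = 17

17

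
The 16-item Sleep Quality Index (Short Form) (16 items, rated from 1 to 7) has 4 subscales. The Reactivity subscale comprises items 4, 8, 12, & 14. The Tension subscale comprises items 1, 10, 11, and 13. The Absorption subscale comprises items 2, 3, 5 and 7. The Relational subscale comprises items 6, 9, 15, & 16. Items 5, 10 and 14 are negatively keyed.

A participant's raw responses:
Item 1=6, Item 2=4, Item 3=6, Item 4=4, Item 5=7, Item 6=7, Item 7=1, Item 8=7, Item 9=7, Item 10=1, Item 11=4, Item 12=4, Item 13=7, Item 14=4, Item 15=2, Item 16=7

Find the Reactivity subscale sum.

Reactivity items: 4, 8, 12, 14.
Of these, item 14 is negatively keyed; on a 1–7 scale, reversed = 8 − raw.
  item 4: 4
  item 8: 7
  item 12: 4
  item 14: 8 − 4 = 4
Sum = 4 + 7 + 4 + 4 = 19

19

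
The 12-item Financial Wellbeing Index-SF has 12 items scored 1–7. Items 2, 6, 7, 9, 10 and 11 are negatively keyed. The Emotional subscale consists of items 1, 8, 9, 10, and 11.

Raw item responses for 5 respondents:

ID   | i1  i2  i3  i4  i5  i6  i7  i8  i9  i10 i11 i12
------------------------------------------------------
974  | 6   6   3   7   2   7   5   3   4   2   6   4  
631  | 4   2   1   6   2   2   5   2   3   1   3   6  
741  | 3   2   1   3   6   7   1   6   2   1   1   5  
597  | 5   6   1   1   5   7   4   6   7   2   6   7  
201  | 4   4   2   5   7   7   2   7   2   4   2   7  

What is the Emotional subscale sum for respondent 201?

Respondent 201 raw: 4, 4, 2, 5, 7, 7, 2, 7, 2, 4, 2, 7.
Emotional items: 1, 8, 9, 10, 11.
Reverse-coded (on a 1–7 scale, reversed = 8 − raw):
  item 1: 4
  item 8: 7
  item 9: 8 − 2 = 6
  item 10: 8 − 4 = 4
  item 11: 8 − 2 = 6
Sum = 4 + 7 + 6 + 4 + 6 = 27

27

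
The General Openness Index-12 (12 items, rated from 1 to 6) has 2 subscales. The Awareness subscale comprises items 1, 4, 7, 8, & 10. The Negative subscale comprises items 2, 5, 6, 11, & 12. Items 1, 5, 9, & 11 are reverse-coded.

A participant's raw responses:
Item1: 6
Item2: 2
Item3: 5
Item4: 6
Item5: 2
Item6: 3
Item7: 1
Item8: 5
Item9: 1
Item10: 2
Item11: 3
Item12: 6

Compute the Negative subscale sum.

Negative items: 2, 5, 6, 11, 12.
Of these, items 5 & 11 are reverse-coded; on a 1–6 scale, reversed = 7 − raw.
  item 2: 2
  item 5: 7 − 2 = 5
  item 6: 3
  item 11: 7 − 3 = 4
  item 12: 6
Sum = 2 + 5 + 3 + 4 + 6 = 20

20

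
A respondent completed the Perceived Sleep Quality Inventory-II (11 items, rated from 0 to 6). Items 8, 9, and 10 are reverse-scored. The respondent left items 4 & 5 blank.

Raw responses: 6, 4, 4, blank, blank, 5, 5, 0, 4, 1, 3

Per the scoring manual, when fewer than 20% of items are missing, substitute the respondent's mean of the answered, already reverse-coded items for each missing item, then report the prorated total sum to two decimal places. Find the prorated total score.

48.89

Reverse-coded (reverse-coded value = 6 − response):
  item 8: 6 − 0 = 6
  item 9: 6 − 4 = 2
  item 10: 6 − 1 = 5
Completed scored items (9 of 11): 6, 4, 4, 5, 5, 6, 2, 5, 3; sum = 40.
Person mean = 40 / 9 ≈ 4.4444
Prorated total = (40 / 9) × 11 = 48.89 (to 2 dp)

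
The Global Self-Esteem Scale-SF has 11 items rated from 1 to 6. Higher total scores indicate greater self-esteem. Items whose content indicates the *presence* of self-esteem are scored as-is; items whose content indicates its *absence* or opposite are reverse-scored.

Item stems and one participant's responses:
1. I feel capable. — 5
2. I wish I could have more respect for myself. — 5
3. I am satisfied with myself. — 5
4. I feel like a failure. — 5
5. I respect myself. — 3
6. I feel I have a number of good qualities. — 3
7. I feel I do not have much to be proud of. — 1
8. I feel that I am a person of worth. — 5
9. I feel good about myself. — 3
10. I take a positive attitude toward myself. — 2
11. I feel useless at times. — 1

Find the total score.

42

Items 2, 4, 7, 11 describe the absence/opposite of self-esteem → reverse-score.
reverse-coded value = 7 − response.
  item 1: 5
  item 2: 7 − 5 = 2
  item 3: 5
  item 4: 7 − 5 = 2
  item 5: 3
  item 6: 3
  item 7: 7 − 1 = 6
  item 8: 5
  item 9: 3
  item 10: 2
  item 11: 7 − 1 = 6
Total = 5 + 2 + 5 + 2 + 3 + 3 + 6 + 5 + 3 + 2 + 6 = 42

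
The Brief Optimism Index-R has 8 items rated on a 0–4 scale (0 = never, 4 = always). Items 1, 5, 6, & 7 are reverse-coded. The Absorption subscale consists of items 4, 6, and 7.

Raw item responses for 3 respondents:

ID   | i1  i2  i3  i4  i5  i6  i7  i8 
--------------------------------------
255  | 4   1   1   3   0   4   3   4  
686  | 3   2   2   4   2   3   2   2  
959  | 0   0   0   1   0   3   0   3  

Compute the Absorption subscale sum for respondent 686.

7

Respondent 686 raw: 3, 2, 2, 4, 2, 3, 2, 2.
Absorption items: 4, 6, 7.
Reverse-coded (reversed = (0+4) − raw = 4 − raw):
  item 4: 4
  item 6: 4 − 3 = 1
  item 7: 4 − 2 = 2
Sum = 4 + 1 + 2 = 7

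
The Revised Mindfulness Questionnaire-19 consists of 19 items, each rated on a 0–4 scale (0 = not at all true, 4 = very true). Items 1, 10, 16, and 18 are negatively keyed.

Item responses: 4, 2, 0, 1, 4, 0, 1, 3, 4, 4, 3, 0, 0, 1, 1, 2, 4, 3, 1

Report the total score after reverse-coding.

28

Raw sum = 38. Negatively keyed items: 1, 10, 16, 18; their raw sum = 13.
Each reversal replaces raw with 4 − raw, changing the total by 4 − 2·raw per item.
Total = 38 + 4·4 − 2·13 = 38 + 16 − 26 = 28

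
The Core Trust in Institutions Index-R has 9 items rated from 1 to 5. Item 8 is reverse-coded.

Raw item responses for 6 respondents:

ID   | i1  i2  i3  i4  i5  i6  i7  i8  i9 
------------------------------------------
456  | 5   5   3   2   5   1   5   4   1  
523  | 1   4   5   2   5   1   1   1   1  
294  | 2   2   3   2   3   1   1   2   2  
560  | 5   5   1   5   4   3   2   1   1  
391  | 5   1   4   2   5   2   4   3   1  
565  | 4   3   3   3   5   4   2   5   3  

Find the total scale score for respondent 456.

29

Respondent 456 raw: 5, 5, 3, 2, 5, 1, 5, 4, 1.
Reverse-coded (reversed = (1+5) − raw = 6 − raw):
  item 1: 5
  item 2: 5
  item 3: 3
  item 4: 2
  item 5: 5
  item 6: 1
  item 7: 5
  item 8: 6 − 4 = 2
  item 9: 1
Sum = 5 + 5 + 3 + 2 + 5 + 1 + 5 + 2 + 1 = 29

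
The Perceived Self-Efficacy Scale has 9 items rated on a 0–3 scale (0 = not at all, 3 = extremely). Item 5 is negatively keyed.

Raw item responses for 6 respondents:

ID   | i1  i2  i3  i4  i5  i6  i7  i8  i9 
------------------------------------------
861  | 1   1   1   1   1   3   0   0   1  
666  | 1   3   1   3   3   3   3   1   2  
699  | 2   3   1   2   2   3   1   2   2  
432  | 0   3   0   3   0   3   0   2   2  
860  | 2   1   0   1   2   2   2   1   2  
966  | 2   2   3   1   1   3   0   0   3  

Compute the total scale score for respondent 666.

17

Respondent 666 raw: 1, 3, 1, 3, 3, 3, 3, 1, 2.
Reverse-coded (on a 0–3 scale, reversed = 3 − raw):
  item 1: 1
  item 2: 3
  item 3: 1
  item 4: 3
  item 5: 3 − 3 = 0
  item 6: 3
  item 7: 3
  item 8: 1
  item 9: 2
Sum = 1 + 3 + 1 + 3 + 0 + 3 + 3 + 1 + 2 = 17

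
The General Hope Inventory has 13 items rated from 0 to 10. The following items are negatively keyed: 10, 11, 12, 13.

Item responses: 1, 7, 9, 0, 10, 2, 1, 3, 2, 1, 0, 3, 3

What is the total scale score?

Apply reverse scoring (reverse-coded value = 10 − response):
  item 10: 10 − 1 = 9
  item 11: 10 − 0 = 10
  item 12: 10 − 3 = 7
  item 13: 10 − 3 = 7
Scored responses: 1, 7, 9, 0, 10, 2, 1, 3, 2, 9, 10, 7, 7
Total = 1 + 7 + 9 + 0 + 10 + 2 + 1 + 3 + 2 + 9 + 10 + 7 + 7 = 68

68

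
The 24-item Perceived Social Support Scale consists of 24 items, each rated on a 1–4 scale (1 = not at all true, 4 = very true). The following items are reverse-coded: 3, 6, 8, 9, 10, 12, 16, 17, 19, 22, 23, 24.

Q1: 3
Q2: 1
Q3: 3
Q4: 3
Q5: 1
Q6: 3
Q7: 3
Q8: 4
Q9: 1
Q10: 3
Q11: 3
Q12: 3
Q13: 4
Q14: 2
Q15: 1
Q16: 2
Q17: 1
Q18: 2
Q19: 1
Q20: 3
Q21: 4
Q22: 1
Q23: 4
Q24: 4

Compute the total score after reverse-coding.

Reverse-coded items (reverse-coded value = 5 − response):
  item 3: 5 − 3 = 2
  item 6: 5 − 3 = 2
  item 8: 5 − 4 = 1
  item 9: 5 − 1 = 4
  item 10: 5 − 3 = 2
  item 12: 5 − 3 = 2
  item 16: 5 − 2 = 3
  item 17: 5 − 1 = 4
  item 19: 5 − 1 = 4
  item 22: 5 − 1 = 4
  item 23: 5 − 4 = 1
  item 24: 5 − 4 = 1
Scored items: 3, 1, 2, 3, 1, 2, 3, 1, 4, 2, 3, 2, 4, 2, 1, 3, 4, 2, 4, 3, 4, 4, 1, 1
Total = 3 + 1 + 2 + 3 + 1 + 2 + 3 + 1 + 4 + 2 + 3 + 2 + 4 + 2 + 1 + 3 + 4 + 2 + 4 + 3 + 4 + 4 + 1 + 1 = 60

60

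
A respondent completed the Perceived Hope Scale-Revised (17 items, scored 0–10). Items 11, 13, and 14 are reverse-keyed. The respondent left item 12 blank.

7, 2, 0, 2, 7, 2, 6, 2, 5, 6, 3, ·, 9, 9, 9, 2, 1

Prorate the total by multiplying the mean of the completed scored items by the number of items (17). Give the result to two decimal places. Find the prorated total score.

Reverse-coded (reversed = (0+10) − raw = 10 − raw):
  item 11: 10 − 3 = 7
  item 13: 10 − 9 = 1
  item 14: 10 − 9 = 1
Completed scored items (16 of 17): 7, 2, 0, 2, 7, 2, 6, 2, 5, 6, 7, 1, 1, 9, 2, 1; sum = 60.
Person mean = 60 / 16 ≈ 3.7500
Prorated total = (60 / 16) × 17 = 63.75 (to 2 dp)

63.75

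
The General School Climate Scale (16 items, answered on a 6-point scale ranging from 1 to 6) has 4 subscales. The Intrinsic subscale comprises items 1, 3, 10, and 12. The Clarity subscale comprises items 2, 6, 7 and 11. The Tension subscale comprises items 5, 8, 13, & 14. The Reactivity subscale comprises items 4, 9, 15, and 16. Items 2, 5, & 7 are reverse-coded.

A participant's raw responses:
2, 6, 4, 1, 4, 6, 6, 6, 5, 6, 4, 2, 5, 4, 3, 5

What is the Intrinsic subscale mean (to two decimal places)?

Intrinsic items: 1, 3, 10, 12.
  item 1: 2
  item 3: 4
  item 10: 6
  item 12: 2
Sum = 2 + 4 + 6 + 2 = 14
Mean = 14 / 4 = 3.50

3.50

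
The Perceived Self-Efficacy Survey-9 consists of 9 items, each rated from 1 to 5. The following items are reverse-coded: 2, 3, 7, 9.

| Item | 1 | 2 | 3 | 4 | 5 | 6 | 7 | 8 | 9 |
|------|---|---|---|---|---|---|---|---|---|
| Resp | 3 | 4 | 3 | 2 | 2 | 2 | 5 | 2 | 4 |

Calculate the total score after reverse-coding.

Apply reverse scoring (reverse-coded value = 6 − response):
  item 2: 6 − 4 = 2
  item 3: 6 − 3 = 3
  item 7: 6 − 5 = 1
  item 9: 6 − 4 = 2
After reverse-coding: 3, 2, 3, 2, 2, 2, 1, 2, 2
Total = 3 + 2 + 3 + 2 + 2 + 2 + 1 + 2 + 2 = 19

19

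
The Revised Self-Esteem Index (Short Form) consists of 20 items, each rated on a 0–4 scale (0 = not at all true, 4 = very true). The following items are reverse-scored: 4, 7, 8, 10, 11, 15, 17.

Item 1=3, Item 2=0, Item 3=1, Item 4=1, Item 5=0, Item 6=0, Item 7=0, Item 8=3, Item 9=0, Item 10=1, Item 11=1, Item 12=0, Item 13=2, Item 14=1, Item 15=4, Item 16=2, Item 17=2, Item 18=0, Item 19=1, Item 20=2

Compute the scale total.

Reverse-coded items (reversed = (0+4) − raw = 4 − raw):
  item 4: 4 − 1 = 3
  item 7: 4 − 0 = 4
  item 8: 4 − 3 = 1
  item 10: 4 − 1 = 3
  item 11: 4 − 1 = 3
  item 15: 4 − 4 = 0
  item 17: 4 − 2 = 2
Scored responses: 3, 0, 1, 3, 0, 0, 4, 1, 0, 3, 3, 0, 2, 1, 0, 2, 2, 0, 1, 2
Total = 3 + 0 + 1 + 3 + 0 + 0 + 4 + 1 + 0 + 3 + 3 + 0 + 2 + 1 + 0 + 2 + 2 + 0 + 1 + 2 = 28

28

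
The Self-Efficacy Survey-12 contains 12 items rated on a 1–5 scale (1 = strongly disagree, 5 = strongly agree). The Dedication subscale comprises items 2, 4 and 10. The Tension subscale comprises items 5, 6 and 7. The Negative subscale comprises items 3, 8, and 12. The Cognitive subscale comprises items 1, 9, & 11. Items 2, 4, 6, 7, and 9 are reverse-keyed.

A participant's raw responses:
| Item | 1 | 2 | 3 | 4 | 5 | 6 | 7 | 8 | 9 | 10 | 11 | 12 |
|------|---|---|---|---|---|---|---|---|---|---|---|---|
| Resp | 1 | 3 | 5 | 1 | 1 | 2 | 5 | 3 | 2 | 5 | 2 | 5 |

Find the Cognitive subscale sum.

7

Cognitive items: 1, 9, 11.
Of these, item 9 is reverse-keyed; on a 1–5 scale, reversed = 6 − raw.
  item 1: 1
  item 9: 6 − 2 = 4
  item 11: 2
Sum = 1 + 4 + 2 = 7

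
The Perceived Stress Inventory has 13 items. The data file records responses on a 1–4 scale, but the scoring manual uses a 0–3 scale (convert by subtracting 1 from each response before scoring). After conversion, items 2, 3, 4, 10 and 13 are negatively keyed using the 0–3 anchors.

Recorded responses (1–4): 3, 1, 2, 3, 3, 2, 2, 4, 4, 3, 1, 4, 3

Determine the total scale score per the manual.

Convert to 0–3: 2, 0, 1, 2, 2, 1, 1, 3, 3, 2, 0, 3, 2
Reverse-coded (on a 0–3 scale, reversed = 3 − raw):
  item 2: 3 − 0 = 3
  item 3: 3 − 1 = 2
  item 4: 3 − 2 = 1
  item 10: 3 − 2 = 1
  item 13: 3 − 2 = 1
Scored: 2, 3, 2, 1, 2, 1, 1, 3, 3, 1, 0, 3, 1
Total = 23

23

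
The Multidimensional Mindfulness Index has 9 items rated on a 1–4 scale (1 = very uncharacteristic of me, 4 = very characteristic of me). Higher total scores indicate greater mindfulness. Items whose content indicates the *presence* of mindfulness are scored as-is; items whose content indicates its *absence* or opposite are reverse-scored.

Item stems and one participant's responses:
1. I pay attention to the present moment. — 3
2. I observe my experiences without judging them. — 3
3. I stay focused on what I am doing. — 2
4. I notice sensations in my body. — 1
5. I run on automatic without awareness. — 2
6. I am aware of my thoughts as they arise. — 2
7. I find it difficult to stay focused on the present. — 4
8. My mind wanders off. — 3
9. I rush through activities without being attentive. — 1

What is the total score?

21

Items 5, 7, 8, 9 describe the absence/opposite of mindfulness → reverse-score.
reversed = (1+4) − raw = 5 − raw.
  item 1: 3
  item 2: 3
  item 3: 2
  item 4: 1
  item 5: 5 − 2 = 3
  item 6: 2
  item 7: 5 − 4 = 1
  item 8: 5 − 3 = 2
  item 9: 5 − 1 = 4
Total = 3 + 3 + 2 + 1 + 3 + 2 + 1 + 2 + 4 = 21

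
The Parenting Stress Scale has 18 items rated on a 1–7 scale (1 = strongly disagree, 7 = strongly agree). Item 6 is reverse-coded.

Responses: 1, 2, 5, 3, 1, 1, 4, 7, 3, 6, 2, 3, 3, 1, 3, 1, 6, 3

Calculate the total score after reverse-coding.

61

Raw sum = 55. Reverse-coded items: 6; their raw sum = 1.
Each reversal replaces raw with 8 − raw, changing the total by 8 − 2·raw per item.
Total = 55 + 1·8 − 2·1 = 55 + 8 − 2 = 61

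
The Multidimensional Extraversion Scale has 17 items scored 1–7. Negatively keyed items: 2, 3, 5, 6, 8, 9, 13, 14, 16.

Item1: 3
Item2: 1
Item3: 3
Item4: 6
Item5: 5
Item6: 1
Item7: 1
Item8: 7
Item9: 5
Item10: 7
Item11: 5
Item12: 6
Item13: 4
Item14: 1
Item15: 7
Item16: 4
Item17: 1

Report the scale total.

Raw sum = 67. Negatively keyed items: 2, 3, 5, 6, 8, 9, 13, 14, 16; their raw sum = 31.
Each reversal replaces raw with 8 − raw, changing the total by 8 − 2·raw per item.
Total = 67 + 9·8 − 2·31 = 67 + 72 − 62 = 77

77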